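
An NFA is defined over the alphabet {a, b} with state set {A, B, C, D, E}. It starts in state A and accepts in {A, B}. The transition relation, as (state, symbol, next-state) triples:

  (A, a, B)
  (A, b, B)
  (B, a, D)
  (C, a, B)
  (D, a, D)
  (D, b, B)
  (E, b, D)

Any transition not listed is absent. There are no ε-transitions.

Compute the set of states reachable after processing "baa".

{D}

Start in {A}.
Read 'b': {A} → {B}.
Read 'a': {B} → {D}.
Read 'a': {D} → {D}.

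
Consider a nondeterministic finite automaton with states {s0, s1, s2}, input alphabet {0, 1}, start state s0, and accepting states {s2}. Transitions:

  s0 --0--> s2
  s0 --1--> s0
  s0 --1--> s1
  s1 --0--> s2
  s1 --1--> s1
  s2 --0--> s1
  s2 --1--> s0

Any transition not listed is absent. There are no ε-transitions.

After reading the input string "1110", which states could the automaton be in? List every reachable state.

{s2}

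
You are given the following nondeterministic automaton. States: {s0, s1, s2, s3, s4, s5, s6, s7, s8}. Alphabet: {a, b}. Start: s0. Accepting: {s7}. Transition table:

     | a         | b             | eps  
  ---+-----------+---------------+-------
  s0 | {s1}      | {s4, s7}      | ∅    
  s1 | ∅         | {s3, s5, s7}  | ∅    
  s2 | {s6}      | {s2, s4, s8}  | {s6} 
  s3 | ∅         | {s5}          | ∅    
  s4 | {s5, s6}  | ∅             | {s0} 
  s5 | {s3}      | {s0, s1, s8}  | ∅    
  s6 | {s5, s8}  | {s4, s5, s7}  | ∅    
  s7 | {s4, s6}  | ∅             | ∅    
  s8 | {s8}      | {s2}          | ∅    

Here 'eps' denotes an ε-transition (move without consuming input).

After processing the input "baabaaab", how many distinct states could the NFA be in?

6

Start in {s0}.
Read 'b': {s0} → {s0, s4, s7}.
Read 'a': {s0, s4, s7} → {s0, s1, s4, s5, s6}.
Read 'a': {s0, s1, s4, s5, s6} → {s1, s3, s5, s6, s8}.
Read 'b': {s1, s3, s5, s6, s8} → {s0, s1, s2, s3, s4, s5, s6, s7, s8}.
Read 'a': {s0, s1, s2, s3, s4, s5, s6, s7, s8} → {s0, s1, s3, s4, s5, s6, s8}.
Read 'a': {s0, s1, s3, s4, s5, s6, s8} → {s1, s3, s5, s6, s8}.
Read 'a': {s1, s3, s5, s6, s8} → {s3, s5, s8}.
Read 'b': {s3, s5, s8} → {s0, s1, s2, s5, s6, s8}.
That set has 6 states.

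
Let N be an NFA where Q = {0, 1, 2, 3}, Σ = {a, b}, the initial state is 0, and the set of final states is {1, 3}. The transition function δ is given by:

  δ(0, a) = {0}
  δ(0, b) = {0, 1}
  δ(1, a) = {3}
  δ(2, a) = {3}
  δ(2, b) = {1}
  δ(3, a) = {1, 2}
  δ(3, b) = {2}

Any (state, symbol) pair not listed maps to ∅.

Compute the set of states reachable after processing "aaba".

Start in {0}.
Read 'a': 0→{0}; now {0}.
Read 'a': 0→{0}; now {0}.
Read 'b': 0→{0, 1}; now {0, 1}.
Read 'a': 0→{0}, 1→{3}; now {0, 3}.

{0, 3}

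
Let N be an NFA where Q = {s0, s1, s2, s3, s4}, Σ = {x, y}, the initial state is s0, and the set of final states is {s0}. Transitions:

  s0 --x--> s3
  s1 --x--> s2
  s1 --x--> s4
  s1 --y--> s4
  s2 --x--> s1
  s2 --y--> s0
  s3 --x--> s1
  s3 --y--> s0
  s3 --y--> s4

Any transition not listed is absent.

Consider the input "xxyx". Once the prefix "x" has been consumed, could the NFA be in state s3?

Start in {s0}.
Read 'x': s0→{s3}; now {s3}.
State s3 is in {s3}.

Yes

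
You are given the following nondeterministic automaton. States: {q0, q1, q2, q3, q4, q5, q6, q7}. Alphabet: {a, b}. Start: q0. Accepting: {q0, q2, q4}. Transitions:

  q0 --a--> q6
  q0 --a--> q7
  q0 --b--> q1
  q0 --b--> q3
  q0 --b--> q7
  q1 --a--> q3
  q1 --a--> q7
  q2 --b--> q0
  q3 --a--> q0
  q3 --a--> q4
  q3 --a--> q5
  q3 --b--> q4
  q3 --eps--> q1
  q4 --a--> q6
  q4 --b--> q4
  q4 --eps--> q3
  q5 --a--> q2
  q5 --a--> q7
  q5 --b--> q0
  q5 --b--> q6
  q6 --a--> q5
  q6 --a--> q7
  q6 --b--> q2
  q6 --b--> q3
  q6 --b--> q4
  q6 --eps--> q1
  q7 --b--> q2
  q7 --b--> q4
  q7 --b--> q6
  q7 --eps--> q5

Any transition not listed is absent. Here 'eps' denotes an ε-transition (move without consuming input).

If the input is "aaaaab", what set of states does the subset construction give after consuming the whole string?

{q0, q1, q2, q3, q4, q5, q6, q7}

Start in {q0}.
Read 'a': {q0} → {q1, q5, q6, q7}.
Read 'a': {q1, q5, q6, q7} → {q1, q2, q3, q5, q7}.
Read 'a': {q1, q2, q3, q5, q7} → {q0, q1, q2, q3, q4, q5, q7}.
Read 'a': {q0, q1, q2, q3, q4, q5, q7} → {q0, q1, q2, q3, q4, q5, q6, q7}.
Read 'a': {q0, q1, q2, q3, q4, q5, q6, q7} → {q0, q1, q2, q3, q4, q5, q6, q7}.
Read 'b': {q0, q1, q2, q3, q4, q5, q6, q7} → {q0, q1, q2, q3, q4, q5, q6, q7}.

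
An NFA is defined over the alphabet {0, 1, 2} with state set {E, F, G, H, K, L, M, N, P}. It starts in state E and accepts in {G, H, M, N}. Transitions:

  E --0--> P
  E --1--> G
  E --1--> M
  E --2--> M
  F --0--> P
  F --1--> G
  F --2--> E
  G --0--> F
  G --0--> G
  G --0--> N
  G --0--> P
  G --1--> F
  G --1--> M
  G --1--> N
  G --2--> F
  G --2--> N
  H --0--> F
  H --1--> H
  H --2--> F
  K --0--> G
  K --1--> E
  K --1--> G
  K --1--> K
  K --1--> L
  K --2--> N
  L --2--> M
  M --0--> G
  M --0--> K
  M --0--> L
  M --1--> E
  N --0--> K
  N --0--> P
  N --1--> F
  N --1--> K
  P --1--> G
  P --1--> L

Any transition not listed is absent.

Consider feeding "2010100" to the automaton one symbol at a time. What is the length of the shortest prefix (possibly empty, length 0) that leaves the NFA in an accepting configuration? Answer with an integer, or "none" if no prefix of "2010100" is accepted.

Start in {E}.
Read '2': E→{M}; now {M}.
None of the earlier sets intersect F, but {M} does.

1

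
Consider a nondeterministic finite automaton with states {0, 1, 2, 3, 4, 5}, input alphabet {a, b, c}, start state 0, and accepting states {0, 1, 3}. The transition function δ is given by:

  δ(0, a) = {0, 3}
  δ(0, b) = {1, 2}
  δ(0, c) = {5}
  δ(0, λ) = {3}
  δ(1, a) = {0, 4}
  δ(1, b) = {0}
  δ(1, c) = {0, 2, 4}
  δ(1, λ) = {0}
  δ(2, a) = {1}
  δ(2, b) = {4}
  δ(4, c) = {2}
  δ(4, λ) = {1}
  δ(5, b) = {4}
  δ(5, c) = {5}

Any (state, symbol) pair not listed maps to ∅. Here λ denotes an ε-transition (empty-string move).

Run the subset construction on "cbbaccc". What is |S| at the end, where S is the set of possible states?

6

Start: ε-closure({0}) = {0, 3}.
Read 'c': {0, 3} → {5}.
Read 'b': {5} → {0, 1, 3, 4}.
Read 'b': {0, 1, 3, 4} → {0, 1, 2, 3}.
Read 'a': {0, 1, 2, 3} → {0, 1, 3, 4}.
Read 'c': {0, 1, 3, 4} → {0, 1, 2, 3, 4, 5}.
Read 'c': {0, 1, 2, 3, 4, 5} → {0, 1, 2, 3, 4, 5}.
Read 'c': {0, 1, 2, 3, 4, 5} → {0, 1, 2, 3, 4, 5}.
That set has 6 states.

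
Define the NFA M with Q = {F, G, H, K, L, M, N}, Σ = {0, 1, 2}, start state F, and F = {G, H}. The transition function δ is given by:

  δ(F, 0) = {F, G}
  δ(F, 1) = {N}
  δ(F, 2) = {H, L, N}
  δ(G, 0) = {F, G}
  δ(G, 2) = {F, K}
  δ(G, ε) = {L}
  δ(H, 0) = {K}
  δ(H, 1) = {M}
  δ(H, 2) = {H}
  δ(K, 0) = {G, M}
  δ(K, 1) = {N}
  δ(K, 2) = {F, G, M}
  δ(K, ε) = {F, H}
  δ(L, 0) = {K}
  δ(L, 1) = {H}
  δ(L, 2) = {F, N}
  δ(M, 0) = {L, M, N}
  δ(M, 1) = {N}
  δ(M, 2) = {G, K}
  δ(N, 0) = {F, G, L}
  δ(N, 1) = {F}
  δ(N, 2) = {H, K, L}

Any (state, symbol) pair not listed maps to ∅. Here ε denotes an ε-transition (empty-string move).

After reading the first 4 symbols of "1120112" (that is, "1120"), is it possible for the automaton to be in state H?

Yes

Start in {F}.
Read '1': {F} → {N}.
Read '1': {N} → {F}.
Read '2': {F} → {H, L, N}.
Read '0': {H, L, N} → {F, G, H, K, L}.
State H is in {F, G, H, K, L}.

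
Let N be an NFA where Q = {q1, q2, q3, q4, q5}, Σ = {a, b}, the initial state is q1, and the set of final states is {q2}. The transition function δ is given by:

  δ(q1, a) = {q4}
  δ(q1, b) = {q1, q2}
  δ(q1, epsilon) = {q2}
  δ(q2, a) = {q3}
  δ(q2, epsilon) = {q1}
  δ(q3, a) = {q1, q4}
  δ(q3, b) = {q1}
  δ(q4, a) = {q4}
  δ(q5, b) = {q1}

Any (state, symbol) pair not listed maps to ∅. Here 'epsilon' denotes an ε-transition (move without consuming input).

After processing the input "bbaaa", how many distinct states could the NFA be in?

Start: ε-closure({q1}) = {q1, q2}.
Read 'b': {q1, q2} → {q1, q2}.
Read 'b': {q1, q2} → {q1, q2}.
Read 'a': {q1, q2} → {q3, q4}.
Read 'a': {q3, q4} → {q1, q2, q4}.
Read 'a': {q1, q2, q4} → {q3, q4}.
That set has 2 states.

2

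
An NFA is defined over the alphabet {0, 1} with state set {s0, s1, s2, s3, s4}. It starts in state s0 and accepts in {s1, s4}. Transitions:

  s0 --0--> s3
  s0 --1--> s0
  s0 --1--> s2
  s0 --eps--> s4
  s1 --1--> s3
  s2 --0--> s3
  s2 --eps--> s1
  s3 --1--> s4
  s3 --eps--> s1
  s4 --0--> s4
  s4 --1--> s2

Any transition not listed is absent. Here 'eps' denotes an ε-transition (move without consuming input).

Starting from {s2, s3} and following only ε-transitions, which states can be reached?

Begin with {s2, s3}.
ε-move s3 → s1; add s1.

{s1, s2, s3}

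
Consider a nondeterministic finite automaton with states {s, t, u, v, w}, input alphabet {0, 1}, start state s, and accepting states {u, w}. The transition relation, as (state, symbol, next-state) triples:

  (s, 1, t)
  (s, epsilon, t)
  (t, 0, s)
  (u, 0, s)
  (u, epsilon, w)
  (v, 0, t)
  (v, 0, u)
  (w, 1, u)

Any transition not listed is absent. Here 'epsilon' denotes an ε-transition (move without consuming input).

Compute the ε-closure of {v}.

{v}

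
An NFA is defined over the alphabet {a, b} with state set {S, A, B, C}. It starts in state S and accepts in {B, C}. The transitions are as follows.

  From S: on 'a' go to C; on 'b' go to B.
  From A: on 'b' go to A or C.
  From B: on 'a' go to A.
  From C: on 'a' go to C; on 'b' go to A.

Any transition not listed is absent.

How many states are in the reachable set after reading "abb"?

Start in {S}.
Read 'a': S→{C}; now {C}.
Read 'b': C→{A}; now {A}.
Read 'b': A→{A, C}; now {A, C}.
That set has 2 states.

2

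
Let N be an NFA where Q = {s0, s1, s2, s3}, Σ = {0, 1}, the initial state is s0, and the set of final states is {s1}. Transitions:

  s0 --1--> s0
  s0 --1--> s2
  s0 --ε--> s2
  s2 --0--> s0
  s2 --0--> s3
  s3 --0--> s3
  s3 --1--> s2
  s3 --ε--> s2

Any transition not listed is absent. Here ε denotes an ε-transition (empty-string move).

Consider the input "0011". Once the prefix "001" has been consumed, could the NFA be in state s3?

Start: ε-closure({s0}) = {s0, s2}.
Read '0': s0→∅, s2→{s0, s3}; union {s0, s3}; ε-closure = {s0, s2, s3}.
Read '0': s0→∅, s2→{s0, s3}, s3→{s3}; union {s0, s3}; ε-closure = {s0, s2, s3}.
Read '1': s0→{s0, s2}, s2→∅, s3→{s2}; now {s0, s2}.
State s3 is not in {s0, s2}.

No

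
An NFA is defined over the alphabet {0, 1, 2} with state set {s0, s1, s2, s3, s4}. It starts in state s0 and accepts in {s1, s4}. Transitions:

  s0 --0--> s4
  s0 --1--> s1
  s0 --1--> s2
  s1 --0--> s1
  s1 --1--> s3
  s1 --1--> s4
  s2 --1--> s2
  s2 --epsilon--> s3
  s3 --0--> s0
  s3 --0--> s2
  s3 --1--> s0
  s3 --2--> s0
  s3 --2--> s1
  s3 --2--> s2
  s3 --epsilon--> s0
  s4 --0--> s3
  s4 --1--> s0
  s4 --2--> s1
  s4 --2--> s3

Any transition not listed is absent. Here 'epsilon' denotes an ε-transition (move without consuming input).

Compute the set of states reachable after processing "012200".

∅

Start in {s0}.
Read '0': s0→{s4}; now {s4}.
Read '1': s4→{s0}; now {s0}.
Read '2': s0→∅; now ∅.
The set is empty and remains empty for the remaining 3 symbols.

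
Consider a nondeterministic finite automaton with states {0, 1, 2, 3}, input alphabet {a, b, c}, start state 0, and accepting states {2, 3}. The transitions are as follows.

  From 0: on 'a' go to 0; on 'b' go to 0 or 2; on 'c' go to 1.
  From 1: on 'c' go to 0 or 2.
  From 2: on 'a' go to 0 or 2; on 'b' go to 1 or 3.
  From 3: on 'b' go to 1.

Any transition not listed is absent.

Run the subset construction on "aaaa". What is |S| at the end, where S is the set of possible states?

Start in {0}.
Read 'a': {0} → {0}.
Read 'a': {0} → {0}.
Read 'a': {0} → {0}.
Read 'a': {0} → {0}.
That set has 1 state.

1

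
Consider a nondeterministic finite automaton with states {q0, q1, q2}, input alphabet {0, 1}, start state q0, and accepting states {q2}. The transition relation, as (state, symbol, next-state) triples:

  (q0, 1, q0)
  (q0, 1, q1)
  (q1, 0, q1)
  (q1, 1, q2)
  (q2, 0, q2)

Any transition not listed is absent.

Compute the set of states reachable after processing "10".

{q1}

Start in {q0}.
Read '1': q0→{q0, q1}; now {q0, q1}.
Read '0': q0→∅, q1→{q1}; now {q1}.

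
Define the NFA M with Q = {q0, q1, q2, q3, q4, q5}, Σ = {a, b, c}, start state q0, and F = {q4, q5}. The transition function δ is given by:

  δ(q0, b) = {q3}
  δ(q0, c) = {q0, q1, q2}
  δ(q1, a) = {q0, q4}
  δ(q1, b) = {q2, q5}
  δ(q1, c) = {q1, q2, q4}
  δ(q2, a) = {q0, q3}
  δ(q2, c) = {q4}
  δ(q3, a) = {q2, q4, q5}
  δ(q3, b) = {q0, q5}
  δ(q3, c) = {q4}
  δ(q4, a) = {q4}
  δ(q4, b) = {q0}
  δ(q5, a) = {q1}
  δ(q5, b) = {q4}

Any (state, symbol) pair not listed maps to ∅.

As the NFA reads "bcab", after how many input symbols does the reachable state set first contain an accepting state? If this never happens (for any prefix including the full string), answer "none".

Start in {q0}.
Read 'b': q0→{q3}; now {q3}.
Read 'c': q3→{q4}; now {q4}.
None of the earlier sets intersect F, but {q4} does.

2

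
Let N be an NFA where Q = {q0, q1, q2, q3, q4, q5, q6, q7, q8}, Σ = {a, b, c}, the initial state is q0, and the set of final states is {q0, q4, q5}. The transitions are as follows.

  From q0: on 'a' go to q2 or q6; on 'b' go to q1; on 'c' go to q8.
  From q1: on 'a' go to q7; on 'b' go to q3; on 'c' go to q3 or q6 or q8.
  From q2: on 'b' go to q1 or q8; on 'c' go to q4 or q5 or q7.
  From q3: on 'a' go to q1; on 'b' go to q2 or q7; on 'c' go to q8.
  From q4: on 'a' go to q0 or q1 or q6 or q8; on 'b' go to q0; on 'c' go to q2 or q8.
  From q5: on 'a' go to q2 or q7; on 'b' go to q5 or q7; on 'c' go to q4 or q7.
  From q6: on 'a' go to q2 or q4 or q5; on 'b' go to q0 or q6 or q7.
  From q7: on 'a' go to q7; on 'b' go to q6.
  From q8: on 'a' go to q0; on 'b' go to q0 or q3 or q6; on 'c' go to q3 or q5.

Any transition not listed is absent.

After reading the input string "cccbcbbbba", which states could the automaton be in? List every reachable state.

{q1, q2, q4, q5, q6, q7}

Start in {q0}.
Read 'c': q0→{q8}; now {q8}.
Read 'c': q8→{q3, q5}; now {q3, q5}.
Read 'c': q3→{q8}, q5→{q4, q7}; now {q4, q7, q8}.
Read 'b': q4→{q0}, q7→{q6}, q8→{q0, q3, q6}; now {q0, q3, q6}.
Read 'c': q0→{q8}, q3→{q8}, q6→∅; now {q8}.
Read 'b': q8→{q0, q3, q6}; now {q0, q3, q6}.
Read 'b': q0→{q1}, q3→{q2, q7}, q6→{q0, q6, q7}; now {q0, q1, q2, q6, q7}.
Read 'b': q0→{q1}, q1→{q3}, q2→{q1, q8}, q6→{q0, q6, q7}, q7→{q6}; now {q0, q1, q3, q6, q7, q8}.
Read 'b': q0→{q1}, q1→{q3}, q3→{q2, q7}, q6→{q0, q6, q7}, q7→{q6}, q8→{q0, q3, q6}; now {q0, q1, q2, q3, q6, q7}.
Read 'a': q0→{q2, q6}, q1→{q7}, q2→∅, q3→{q1}, q6→{q2, q4, q5}, q7→{q7}; now {q1, q2, q4, q5, q6, q7}.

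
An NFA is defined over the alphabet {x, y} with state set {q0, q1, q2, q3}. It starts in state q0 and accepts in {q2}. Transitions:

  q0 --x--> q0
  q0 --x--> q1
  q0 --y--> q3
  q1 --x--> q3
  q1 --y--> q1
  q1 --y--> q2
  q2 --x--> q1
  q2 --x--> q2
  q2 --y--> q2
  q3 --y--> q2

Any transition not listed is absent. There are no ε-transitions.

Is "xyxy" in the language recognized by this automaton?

Yes

Start in {q0}.
Read 'x': {q0} → {q0, q1}.
Read 'y': {q0, q1} → {q1, q2, q3}.
Read 'x': {q1, q2, q3} → {q1, q2, q3}.
Read 'y': {q1, q2, q3} → {q1, q2}.
The final set {q1, q2} contains the accepting state q2.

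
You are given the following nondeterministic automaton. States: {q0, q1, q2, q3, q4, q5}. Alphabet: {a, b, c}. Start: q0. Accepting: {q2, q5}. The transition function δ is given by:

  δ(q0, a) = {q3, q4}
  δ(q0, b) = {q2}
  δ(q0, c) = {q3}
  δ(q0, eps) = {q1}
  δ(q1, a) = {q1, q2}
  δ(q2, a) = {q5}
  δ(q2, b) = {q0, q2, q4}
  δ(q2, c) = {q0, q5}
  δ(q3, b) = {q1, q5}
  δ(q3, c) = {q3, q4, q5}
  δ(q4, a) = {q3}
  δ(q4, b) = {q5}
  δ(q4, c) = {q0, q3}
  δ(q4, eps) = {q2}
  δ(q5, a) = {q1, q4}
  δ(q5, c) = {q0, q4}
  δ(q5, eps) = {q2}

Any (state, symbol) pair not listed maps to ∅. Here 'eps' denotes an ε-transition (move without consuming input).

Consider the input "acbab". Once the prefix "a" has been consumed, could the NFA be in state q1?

Start: ε-closure({q0}) = {q0, q1}.
Read 'a': {q0, q1} → {q1, q2, q3, q4}.
State q1 is in {q1, q2, q3, q4}.

Yes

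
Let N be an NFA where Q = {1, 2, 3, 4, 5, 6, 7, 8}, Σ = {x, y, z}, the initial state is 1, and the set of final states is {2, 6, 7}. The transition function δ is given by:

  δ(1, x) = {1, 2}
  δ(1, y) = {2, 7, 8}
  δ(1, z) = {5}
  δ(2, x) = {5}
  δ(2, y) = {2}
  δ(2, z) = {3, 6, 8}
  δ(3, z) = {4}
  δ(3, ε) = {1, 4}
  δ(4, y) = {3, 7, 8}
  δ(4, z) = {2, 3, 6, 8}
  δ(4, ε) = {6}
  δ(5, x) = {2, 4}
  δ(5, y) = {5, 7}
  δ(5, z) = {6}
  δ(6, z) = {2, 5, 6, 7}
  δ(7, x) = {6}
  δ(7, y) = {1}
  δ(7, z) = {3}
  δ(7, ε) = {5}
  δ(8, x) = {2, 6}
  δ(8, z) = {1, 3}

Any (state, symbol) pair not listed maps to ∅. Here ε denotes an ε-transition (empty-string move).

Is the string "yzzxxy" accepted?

Yes

Start in {1}.
Read 'y': 1→{2, 7, 8}; union {2, 7, 8}; ε-closure = {2, 5, 7, 8}.
Read 'z': 2→{3, 6, 8}, 5→{6}, 7→{3}, 8→{1, 3}; union {1, 3, 6, 8}; ε-closure = {1, 3, 4, 6, 8}.
Read 'z': 1→{5}, 3→{4}, 4→{2, 3, 6, 8}, 6→{2, 5, 6, 7}, 8→{1, 3}; now {1, 2, 3, 4, 5, 6, 7, 8}.
Read 'x': 1→{1, 2}, 2→{5}, 3→∅, 4→∅, 5→{2, 4}, 6→∅, 7→{6}, 8→{2, 6}; now {1, 2, 4, 5, 6}.
Read 'x': 1→{1, 2}, 2→{5}, 4→∅, 5→{2, 4}, 6→∅; union {1, 2, 4, 5}; ε-closure = {1, 2, 4, 5, 6}.
Read 'y': 1→{2, 7, 8}, 2→{2}, 4→{3, 7, 8}, 5→{5, 7}, 6→∅; union {2, 3, 5, 7, 8}; ε-closure = {1, 2, 3, 4, 5, 6, 7, 8}.
The final set {1, 2, 3, 4, 5, 6, 7, 8} contains the accepting states 2, 6, 7.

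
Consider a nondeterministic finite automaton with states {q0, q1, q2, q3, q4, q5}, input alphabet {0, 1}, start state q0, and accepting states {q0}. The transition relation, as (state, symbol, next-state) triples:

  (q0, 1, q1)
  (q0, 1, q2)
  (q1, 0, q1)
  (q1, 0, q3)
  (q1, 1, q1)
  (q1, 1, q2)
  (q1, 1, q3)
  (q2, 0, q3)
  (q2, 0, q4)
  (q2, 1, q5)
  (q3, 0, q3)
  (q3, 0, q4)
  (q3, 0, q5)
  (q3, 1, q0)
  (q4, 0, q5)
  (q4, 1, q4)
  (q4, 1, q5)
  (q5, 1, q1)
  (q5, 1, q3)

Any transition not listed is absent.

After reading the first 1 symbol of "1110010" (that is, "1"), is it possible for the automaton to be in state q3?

Start in {q0}.
Read '1': {q0} → {q1, q2}.
State q3 is not in {q1, q2}.

No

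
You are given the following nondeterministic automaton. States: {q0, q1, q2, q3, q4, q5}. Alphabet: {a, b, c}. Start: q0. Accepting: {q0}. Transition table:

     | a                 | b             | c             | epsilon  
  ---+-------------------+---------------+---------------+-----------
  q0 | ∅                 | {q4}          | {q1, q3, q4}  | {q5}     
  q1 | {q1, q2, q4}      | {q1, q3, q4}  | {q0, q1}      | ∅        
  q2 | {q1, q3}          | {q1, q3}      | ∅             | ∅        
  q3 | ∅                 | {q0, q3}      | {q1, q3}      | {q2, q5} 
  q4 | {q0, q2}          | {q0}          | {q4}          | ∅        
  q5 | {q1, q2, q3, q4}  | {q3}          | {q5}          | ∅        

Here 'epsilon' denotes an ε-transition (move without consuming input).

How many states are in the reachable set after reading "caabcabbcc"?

6

Start: ε-closure({q0}) = {q0, q5}.
Read 'c': q0→{q1, q3, q4}, q5→{q5}; union {q1, q3, q4, q5}; ε-closure = {q1, q2, q3, q4, q5}.
Read 'a': q1→{q1, q2, q4}, q2→{q1, q3}, q3→∅, q4→{q0, q2}, q5→{q1, q2, q3, q4}; union {q0, q1, q2, q3, q4}; ε-closure = {q0, q1, q2, q3, q4, q5}.
Read 'a': q0→∅, q1→{q1, q2, q4}, q2→{q1, q3}, q3→∅, q4→{q0, q2}, q5→{q1, q2, q3, q4}; union {q0, q1, q2, q3, q4}; ε-closure = {q0, q1, q2, q3, q4, q5}.
Read 'b': q0→{q4}, q1→{q1, q3, q4}, q2→{q1, q3}, q3→{q0, q3}, q4→{q0}, q5→{q3}; union {q0, q1, q3, q4}; ε-closure = {q0, q1, q2, q3, q4, q5}.
Read 'c': q0→{q1, q3, q4}, q1→{q0, q1}, q2→∅, q3→{q1, q3}, q4→{q4}, q5→{q5}; union {q0, q1, q3, q4, q5}; ε-closure = {q0, q1, q2, q3, q4, q5}.
Read 'a': q0→∅, q1→{q1, q2, q4}, q2→{q1, q3}, q3→∅, q4→{q0, q2}, q5→{q1, q2, q3, q4}; union {q0, q1, q2, q3, q4}; ε-closure = {q0, q1, q2, q3, q4, q5}.
Read 'b': q0→{q4}, q1→{q1, q3, q4}, q2→{q1, q3}, q3→{q0, q3}, q4→{q0}, q5→{q3}; union {q0, q1, q3, q4}; ε-closure = {q0, q1, q2, q3, q4, q5}.
Read 'b': q0→{q4}, q1→{q1, q3, q4}, q2→{q1, q3}, q3→{q0, q3}, q4→{q0}, q5→{q3}; union {q0, q1, q3, q4}; ε-closure = {q0, q1, q2, q3, q4, q5}.
Read 'c': q0→{q1, q3, q4}, q1→{q0, q1}, q2→∅, q3→{q1, q3}, q4→{q4}, q5→{q5}; union {q0, q1, q3, q4, q5}; ε-closure = {q0, q1, q2, q3, q4, q5}.
Read 'c': q0→{q1, q3, q4}, q1→{q0, q1}, q2→∅, q3→{q1, q3}, q4→{q4}, q5→{q5}; union {q0, q1, q3, q4, q5}; ε-closure = {q0, q1, q2, q3, q4, q5}.
That set has 6 states.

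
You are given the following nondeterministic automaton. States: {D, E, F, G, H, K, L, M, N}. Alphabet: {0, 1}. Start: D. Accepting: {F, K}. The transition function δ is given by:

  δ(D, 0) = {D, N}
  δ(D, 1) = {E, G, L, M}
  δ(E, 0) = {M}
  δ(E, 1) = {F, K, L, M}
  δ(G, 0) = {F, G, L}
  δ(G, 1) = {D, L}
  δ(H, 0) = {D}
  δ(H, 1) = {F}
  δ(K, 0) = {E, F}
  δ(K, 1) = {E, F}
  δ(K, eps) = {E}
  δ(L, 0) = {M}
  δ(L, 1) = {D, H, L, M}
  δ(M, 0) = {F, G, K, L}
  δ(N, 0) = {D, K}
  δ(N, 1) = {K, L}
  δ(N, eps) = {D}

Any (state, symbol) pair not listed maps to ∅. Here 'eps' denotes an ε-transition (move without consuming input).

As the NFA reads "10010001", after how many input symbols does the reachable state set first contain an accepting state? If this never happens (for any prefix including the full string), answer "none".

Start in {D}.
Read '1': D→{E, G, L, M}; now {E, G, L, M}.
Read '0': E→{M}, G→{F, G, L}, L→{M}, M→{F, G, K, L}; union {F, G, K, L, M}; ε-closure = {E, F, G, K, L, M}.
None of the earlier sets intersect F, but {E, F, G, K, L, M} does.

2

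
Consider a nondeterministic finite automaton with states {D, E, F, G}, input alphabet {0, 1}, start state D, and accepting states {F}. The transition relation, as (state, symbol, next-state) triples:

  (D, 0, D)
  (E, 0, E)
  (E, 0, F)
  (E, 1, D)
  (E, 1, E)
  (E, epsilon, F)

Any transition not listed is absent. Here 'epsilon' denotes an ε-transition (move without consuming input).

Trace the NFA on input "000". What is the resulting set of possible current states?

{D}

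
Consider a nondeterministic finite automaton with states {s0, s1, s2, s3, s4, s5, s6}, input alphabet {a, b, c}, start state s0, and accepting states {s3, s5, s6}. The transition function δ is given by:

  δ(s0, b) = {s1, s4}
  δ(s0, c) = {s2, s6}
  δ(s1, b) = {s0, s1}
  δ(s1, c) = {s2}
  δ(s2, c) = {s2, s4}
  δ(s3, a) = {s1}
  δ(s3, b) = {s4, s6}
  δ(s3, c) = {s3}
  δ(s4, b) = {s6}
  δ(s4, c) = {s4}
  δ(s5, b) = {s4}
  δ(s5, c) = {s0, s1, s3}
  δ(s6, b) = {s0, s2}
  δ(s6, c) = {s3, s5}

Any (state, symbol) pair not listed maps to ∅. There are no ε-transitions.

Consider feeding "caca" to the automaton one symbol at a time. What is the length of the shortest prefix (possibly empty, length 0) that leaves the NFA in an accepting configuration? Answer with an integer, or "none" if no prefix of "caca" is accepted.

1

Start in {s0}.
Read 'c': s0→{s2, s6}; now {s2, s6}.
None of the earlier sets intersect F, but {s2, s6} does.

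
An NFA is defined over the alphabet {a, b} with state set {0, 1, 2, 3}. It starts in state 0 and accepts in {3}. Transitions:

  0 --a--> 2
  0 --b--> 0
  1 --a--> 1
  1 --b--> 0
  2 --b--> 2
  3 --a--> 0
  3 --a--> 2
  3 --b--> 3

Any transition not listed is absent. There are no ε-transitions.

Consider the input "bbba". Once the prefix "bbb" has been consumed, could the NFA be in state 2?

No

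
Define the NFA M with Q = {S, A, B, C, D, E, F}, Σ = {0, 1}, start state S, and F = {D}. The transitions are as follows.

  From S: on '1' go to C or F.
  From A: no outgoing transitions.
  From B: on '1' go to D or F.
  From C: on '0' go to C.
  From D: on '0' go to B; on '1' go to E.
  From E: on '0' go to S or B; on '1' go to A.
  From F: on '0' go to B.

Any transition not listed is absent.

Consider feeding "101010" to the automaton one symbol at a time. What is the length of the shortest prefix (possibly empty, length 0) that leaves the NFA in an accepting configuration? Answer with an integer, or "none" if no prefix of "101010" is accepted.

Start in {S}.
Read '1': {S} → {C, F}.
Read '0': {C, F} → {B, C}.
Read '1': {B, C} → {D, F}.
None of the earlier sets intersect F, but {D, F} does.

3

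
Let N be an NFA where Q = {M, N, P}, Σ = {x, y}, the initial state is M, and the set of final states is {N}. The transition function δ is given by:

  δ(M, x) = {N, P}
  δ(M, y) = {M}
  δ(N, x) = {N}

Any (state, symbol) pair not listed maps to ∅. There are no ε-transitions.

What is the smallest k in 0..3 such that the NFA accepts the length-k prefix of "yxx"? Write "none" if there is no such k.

2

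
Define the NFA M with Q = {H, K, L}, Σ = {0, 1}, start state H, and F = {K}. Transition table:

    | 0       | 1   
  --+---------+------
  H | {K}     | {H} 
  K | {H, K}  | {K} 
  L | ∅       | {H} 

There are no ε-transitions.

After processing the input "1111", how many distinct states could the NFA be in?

Start in {H}.
Read '1': H→{H}; now {H}.
Read '1': H→{H}; now {H}.
Read '1': H→{H}; now {H}.
Read '1': H→{H}; now {H}.
That set has 1 state.

1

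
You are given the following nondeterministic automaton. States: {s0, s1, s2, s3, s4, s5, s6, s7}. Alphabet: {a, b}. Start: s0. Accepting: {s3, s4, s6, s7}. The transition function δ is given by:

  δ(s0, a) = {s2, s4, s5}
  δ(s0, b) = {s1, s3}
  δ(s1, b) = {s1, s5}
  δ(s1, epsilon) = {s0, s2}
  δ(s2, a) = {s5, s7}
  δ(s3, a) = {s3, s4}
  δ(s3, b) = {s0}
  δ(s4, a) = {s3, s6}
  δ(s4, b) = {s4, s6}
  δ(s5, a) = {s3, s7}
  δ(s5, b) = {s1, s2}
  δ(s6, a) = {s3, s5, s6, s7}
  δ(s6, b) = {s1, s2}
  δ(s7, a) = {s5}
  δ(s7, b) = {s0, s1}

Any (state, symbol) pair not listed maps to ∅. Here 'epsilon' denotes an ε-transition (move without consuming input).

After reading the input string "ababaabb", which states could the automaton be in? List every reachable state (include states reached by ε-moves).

{s0, s1, s2, s3, s4, s5, s6}

Start in {s0}.
Read 'a': {s0} → {s2, s4, s5}.
Read 'b': {s2, s4, s5} → {s0, s1, s2, s4, s6}.
Read 'a': {s0, s1, s2, s4, s6} → {s2, s3, s4, s5, s6, s7}.
Read 'b': {s2, s3, s4, s5, s6, s7} → {s0, s1, s2, s4, s6}.
Read 'a': {s0, s1, s2, s4, s6} → {s2, s3, s4, s5, s6, s7}.
Read 'a': {s2, s3, s4, s5, s6, s7} → {s3, s4, s5, s6, s7}.
Read 'b': {s3, s4, s5, s6, s7} → {s0, s1, s2, s4, s6}.
Read 'b': {s0, s1, s2, s4, s6} → {s0, s1, s2, s3, s4, s5, s6}.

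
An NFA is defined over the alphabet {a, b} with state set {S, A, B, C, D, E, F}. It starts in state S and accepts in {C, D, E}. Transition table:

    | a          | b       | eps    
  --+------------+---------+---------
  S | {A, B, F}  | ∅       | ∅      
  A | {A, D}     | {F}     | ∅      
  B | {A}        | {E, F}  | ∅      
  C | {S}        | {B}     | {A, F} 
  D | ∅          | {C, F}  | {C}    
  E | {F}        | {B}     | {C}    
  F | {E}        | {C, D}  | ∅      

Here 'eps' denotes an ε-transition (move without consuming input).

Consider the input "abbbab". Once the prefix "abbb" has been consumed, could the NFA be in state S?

No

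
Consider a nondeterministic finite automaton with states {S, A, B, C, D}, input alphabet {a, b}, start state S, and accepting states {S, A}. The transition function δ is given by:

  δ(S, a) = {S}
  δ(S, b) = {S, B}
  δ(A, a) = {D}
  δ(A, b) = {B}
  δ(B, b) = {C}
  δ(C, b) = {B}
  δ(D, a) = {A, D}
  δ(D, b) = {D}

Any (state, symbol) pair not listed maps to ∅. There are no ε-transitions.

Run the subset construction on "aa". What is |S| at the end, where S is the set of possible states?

Start in {S}.
Read 'a': {S} → {S}.
Read 'a': {S} → {S}.
That set has 1 state.

1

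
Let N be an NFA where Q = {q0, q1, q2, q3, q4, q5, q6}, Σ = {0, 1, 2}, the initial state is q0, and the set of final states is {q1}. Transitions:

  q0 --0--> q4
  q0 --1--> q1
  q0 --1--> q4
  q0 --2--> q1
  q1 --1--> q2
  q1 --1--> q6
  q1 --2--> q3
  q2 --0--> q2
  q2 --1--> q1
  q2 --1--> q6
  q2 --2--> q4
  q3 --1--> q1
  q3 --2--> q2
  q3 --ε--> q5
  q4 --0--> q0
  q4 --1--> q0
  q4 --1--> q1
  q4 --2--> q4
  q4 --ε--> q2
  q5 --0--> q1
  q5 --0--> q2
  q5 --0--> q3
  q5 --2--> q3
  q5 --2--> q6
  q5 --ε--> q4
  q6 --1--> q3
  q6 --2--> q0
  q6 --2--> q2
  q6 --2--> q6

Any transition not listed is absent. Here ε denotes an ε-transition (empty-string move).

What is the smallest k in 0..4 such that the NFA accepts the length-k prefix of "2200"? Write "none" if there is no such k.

Start in {q0}.
Read '2': {q0} → {q1}.
None of the earlier sets intersect F, but {q1} does.

1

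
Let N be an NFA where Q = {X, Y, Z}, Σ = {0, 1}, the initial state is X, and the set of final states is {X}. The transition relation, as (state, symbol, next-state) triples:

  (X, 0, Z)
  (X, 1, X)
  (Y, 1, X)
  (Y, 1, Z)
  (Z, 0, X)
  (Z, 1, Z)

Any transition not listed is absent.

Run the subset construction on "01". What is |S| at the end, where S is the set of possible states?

1

Start in {X}.
Read '0': {X} → {Z}.
Read '1': {Z} → {Z}.
That set has 1 state.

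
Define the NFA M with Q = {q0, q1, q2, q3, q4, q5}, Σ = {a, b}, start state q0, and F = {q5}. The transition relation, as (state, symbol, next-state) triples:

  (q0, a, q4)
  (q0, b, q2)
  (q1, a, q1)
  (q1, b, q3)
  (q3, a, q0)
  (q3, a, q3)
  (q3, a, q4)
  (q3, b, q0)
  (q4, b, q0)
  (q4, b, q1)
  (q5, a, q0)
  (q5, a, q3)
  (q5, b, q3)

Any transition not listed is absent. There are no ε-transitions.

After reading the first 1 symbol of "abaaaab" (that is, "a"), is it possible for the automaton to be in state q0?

Start in {q0}.
Read 'a': q0→{q4}; now {q4}.
State q0 is not in {q4}.

No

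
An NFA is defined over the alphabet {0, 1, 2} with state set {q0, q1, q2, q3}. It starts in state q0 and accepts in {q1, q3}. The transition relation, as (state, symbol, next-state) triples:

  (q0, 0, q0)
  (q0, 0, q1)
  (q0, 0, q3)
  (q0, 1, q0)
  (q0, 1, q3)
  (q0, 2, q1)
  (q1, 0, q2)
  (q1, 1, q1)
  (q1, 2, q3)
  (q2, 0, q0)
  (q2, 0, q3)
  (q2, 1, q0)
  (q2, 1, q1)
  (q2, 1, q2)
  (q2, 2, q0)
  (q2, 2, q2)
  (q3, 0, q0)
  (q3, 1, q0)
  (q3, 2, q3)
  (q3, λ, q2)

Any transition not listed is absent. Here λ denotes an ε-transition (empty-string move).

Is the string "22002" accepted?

Yes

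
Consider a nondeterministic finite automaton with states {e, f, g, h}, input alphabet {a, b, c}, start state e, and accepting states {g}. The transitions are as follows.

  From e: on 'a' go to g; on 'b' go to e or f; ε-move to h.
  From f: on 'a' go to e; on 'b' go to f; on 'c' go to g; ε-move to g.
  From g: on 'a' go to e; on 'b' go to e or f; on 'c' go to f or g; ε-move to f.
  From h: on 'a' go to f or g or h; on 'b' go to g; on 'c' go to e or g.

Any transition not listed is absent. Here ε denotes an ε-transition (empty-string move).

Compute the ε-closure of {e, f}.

Begin with {e, f}.
ε-move f → g; add g.
ε-move e → h; add h.

{e, f, g, h}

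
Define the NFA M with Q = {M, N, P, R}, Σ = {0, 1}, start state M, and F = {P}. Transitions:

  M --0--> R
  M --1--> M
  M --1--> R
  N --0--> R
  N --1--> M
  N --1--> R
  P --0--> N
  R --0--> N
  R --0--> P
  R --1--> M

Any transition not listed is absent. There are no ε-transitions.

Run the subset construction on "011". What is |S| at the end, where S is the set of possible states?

Start in {M}.
Read '0': {M} → {R}.
Read '1': {R} → {M}.
Read '1': {M} → {M, R}.
That set has 2 states.

2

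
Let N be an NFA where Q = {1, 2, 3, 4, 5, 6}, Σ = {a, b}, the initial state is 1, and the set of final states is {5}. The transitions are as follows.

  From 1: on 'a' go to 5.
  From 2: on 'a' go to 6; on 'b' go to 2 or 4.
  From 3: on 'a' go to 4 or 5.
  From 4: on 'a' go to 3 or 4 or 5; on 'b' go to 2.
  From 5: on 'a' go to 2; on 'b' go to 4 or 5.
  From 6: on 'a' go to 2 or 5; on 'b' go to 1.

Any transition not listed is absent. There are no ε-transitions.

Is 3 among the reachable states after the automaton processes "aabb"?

No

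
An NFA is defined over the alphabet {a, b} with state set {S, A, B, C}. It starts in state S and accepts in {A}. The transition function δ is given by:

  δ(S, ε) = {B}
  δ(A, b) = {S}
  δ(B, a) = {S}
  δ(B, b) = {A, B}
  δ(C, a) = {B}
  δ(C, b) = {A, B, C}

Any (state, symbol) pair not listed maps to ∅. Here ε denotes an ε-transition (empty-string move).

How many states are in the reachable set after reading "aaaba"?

Start: ε-closure({S}) = {S, B}.
Read 'a': {S, B} → {S, B}.
Read 'a': {S, B} → {S, B}.
Read 'a': {S, B} → {S, B}.
Read 'b': {S, B} → {A, B}.
Read 'a': {A, B} → {S, B}.
That set has 2 states.

2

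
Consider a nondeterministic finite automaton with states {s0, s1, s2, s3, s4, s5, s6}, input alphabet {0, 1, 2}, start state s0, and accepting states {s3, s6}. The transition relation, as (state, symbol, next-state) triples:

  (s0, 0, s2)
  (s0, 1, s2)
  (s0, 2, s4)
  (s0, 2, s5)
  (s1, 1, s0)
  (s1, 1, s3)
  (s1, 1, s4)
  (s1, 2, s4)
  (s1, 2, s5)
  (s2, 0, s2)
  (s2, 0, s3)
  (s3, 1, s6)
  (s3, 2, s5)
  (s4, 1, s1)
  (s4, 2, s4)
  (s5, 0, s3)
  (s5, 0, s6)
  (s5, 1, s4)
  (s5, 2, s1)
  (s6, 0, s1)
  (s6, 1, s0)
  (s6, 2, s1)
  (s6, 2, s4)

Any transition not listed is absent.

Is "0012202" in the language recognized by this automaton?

Start in {s0}.
Read '0': s0→{s2}; now {s2}.
Read '0': s2→{s2, s3}; now {s2, s3}.
Read '1': s2→∅, s3→{s6}; now {s6}.
Read '2': s6→{s1, s4}; now {s1, s4}.
Read '2': s1→{s4, s5}, s4→{s4}; now {s4, s5}.
Read '0': s4→∅, s5→{s3, s6}; now {s3, s6}.
Read '2': s3→{s5}, s6→{s1, s4}; now {s1, s4, s5}.
The final set {s1, s4, s5} contains no accepting state.

No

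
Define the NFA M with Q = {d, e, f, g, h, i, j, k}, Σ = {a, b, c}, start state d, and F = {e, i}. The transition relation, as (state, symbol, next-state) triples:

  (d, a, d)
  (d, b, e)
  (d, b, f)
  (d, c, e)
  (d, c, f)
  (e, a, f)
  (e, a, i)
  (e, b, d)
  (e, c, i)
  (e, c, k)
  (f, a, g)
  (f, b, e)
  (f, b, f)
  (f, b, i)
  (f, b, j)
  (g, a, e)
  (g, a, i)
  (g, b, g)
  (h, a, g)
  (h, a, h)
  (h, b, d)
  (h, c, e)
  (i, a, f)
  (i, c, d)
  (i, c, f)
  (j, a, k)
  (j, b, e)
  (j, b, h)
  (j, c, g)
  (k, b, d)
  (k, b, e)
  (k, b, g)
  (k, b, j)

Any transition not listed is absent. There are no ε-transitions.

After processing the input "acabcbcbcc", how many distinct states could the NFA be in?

5

Start in {d}.
Read 'a': d→{d}; now {d}.
Read 'c': d→{e, f}; now {e, f}.
Read 'a': e→{f, i}, f→{g}; now {f, g, i}.
Read 'b': f→{e, f, i, j}, g→{g}, i→∅; now {e, f, g, i, j}.
Read 'c': e→{i, k}, f→∅, g→∅, i→{d, f}, j→{g}; now {d, f, g, i, k}.
Read 'b': d→{e, f}, f→{e, f, i, j}, g→{g}, i→∅, k→{d, e, g, j}; now {d, e, f, g, i, j}.
Read 'c': d→{e, f}, e→{i, k}, f→∅, g→∅, i→{d, f}, j→{g}; now {d, e, f, g, i, k}.
Read 'b': d→{e, f}, e→{d}, f→{e, f, i, j}, g→{g}, i→∅, k→{d, e, g, j}; now {d, e, f, g, i, j}.
Read 'c': d→{e, f}, e→{i, k}, f→∅, g→∅, i→{d, f}, j→{g}; now {d, e, f, g, i, k}.
Read 'c': d→{e, f}, e→{i, k}, f→∅, g→∅, i→{d, f}, k→∅; now {d, e, f, i, k}.
That set has 5 states.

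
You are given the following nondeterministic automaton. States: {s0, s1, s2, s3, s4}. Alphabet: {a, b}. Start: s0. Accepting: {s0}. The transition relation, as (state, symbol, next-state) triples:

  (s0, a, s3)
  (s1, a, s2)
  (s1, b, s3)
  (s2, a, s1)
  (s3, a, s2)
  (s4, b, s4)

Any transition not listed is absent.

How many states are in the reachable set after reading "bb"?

0

Start in {s0}.
Read 'b': s0→∅; now ∅.
The set is empty and remains empty for the remaining 1 symbol.
That set has 0 states.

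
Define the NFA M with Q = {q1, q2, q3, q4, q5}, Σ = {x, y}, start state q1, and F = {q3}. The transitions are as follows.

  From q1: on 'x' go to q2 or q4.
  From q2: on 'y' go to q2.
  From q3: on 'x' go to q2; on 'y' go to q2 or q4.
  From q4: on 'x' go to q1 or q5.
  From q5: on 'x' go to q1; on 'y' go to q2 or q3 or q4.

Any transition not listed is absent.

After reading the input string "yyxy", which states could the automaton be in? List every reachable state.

∅

Start in {q1}.
Read 'y': q1→∅; now ∅.
The set is empty and remains empty for the remaining 3 symbols.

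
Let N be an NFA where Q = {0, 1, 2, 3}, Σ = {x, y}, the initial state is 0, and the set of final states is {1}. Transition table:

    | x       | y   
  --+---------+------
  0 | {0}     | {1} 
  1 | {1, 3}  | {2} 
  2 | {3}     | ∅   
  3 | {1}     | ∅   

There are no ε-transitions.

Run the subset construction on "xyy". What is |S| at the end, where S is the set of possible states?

1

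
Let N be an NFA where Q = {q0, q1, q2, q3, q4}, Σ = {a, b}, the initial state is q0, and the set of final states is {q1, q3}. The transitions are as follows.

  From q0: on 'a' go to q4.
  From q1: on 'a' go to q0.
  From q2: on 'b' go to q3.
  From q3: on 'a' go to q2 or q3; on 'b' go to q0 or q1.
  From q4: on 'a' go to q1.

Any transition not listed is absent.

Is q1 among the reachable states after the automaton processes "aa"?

Yes

Start in {q0}.
Read 'a': q0→{q4}; now {q4}.
Read 'a': q4→{q1}; now {q1}.
State q1 is in {q1}.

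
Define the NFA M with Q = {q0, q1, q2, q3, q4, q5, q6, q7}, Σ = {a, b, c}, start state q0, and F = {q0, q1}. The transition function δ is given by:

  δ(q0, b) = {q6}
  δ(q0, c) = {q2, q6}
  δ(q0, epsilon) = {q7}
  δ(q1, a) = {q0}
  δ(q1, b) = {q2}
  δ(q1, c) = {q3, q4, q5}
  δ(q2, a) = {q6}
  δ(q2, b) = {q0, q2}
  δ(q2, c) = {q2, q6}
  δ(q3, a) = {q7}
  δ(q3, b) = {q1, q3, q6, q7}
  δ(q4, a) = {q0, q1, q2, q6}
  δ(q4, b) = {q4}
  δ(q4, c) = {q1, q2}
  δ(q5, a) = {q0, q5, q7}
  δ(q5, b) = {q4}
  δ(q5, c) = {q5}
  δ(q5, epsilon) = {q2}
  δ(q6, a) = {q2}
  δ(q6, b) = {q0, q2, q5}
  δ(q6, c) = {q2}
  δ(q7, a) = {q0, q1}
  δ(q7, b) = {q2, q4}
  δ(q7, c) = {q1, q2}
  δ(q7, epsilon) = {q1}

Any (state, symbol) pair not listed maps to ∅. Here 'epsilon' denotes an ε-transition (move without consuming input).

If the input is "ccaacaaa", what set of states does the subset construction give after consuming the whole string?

Start: ε-closure({q0}) = {q0, q1, q7}.
Read 'c': {q0, q1, q7} → {q1, q2, q3, q4, q5, q6}.
Read 'c': {q1, q2, q3, q4, q5, q6} → {q1, q2, q3, q4, q5, q6}.
Read 'a': {q1, q2, q3, q4, q5, q6} → {q0, q1, q2, q5, q6, q7}.
Read 'a': {q0, q1, q2, q5, q6, q7} → {q0, q1, q2, q5, q6, q7}.
Read 'c': {q0, q1, q2, q5, q6, q7} → {q1, q2, q3, q4, q5, q6}.
Read 'a': {q1, q2, q3, q4, q5, q6} → {q0, q1, q2, q5, q6, q7}.
Read 'a': {q0, q1, q2, q5, q6, q7} → {q0, q1, q2, q5, q6, q7}.
Read 'a': {q0, q1, q2, q5, q6, q7} → {q0, q1, q2, q5, q6, q7}.

{q0, q1, q2, q5, q6, q7}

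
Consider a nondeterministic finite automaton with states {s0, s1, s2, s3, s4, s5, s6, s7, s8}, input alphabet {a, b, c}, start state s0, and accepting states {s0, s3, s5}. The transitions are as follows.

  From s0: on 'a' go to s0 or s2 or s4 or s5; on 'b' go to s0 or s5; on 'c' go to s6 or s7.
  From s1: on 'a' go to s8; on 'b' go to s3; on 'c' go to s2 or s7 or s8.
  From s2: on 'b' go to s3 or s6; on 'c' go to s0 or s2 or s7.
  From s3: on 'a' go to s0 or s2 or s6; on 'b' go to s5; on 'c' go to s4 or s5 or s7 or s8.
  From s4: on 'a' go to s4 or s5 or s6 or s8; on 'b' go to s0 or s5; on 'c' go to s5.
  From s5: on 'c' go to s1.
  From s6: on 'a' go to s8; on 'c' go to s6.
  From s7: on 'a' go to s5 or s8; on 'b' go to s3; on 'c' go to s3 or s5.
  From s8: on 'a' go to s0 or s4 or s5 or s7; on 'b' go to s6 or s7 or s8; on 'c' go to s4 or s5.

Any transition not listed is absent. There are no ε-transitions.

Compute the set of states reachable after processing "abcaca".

{s0, s2, s4, s5, s6, s8}

Start in {s0}.
Read 'a': s0→{s0, s2, s4, s5}; now {s0, s2, s4, s5}.
Read 'b': s0→{s0, s5}, s2→{s3, s6}, s4→{s0, s5}, s5→∅; now {s0, s3, s5, s6}.
Read 'c': s0→{s6, s7}, s3→{s4, s5, s7, s8}, s5→{s1}, s6→{s6}; now {s1, s4, s5, s6, s7, s8}.
Read 'a': s1→{s8}, s4→{s4, s5, s6, s8}, s5→∅, s6→{s8}, s7→{s5, s8}, s8→{s0, s4, s5, s7}; now {s0, s4, s5, s6, s7, s8}.
Read 'c': s0→{s6, s7}, s4→{s5}, s5→{s1}, s6→{s6}, s7→{s3, s5}, s8→{s4, s5}; now {s1, s3, s4, s5, s6, s7}.
Read 'a': s1→{s8}, s3→{s0, s2, s6}, s4→{s4, s5, s6, s8}, s5→∅, s6→{s8}, s7→{s5, s8}; now {s0, s2, s4, s5, s6, s8}.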